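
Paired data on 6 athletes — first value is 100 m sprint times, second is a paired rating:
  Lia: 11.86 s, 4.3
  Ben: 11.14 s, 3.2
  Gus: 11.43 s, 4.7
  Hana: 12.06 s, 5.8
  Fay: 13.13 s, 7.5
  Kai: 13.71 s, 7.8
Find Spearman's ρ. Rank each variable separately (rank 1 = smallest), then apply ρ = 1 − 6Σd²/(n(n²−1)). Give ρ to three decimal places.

0.943

Ranks of variable 1: 3, 1, 2, 4, 5, 6
Ranks of variable 2: 2, 1, 3, 4, 5, 6
d = r₁ − r₂: 1, 0, -1, 0, 0, 0
d²: 1, 0, 1, 0, 0, 0; Σd² = 2
ρ = 1 − 6·2/(6·35) = 1 − 12/210 = 0.943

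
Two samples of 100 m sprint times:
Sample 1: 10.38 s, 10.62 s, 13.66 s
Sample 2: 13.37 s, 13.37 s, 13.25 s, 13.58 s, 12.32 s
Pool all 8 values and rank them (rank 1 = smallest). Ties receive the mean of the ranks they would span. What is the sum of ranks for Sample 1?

Sorted (ascending): 10.38, 10.62, 12.32, 13.25, 13.37, 13.37, 13.58, 13.66
The 2 values of 13.37 occupy positions 5–6 → average rank (5+6)/2 = 5.5.
Sample 1 values → pooled ranks: 10.38→1, 10.62→2, 13.66→8
Rank sum = 1 + 2 + 8 = 11

11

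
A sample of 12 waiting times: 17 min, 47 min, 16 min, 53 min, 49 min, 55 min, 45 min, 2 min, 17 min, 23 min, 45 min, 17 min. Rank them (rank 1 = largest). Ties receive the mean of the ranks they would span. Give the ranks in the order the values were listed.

9, 4, 11, 2, 3, 1, 5.5, 12, 9, 7, 5.5, 9

Sorted (descending): 55, 53, 49, 47, 45, 45, 23, 17, 17, 17, 16, 2
The 2 values of 45 occupy positions 5–6 → average rank (5+6)/2 = 5.5.
The 3 values of 17 occupy positions 8–10 → average rank 9.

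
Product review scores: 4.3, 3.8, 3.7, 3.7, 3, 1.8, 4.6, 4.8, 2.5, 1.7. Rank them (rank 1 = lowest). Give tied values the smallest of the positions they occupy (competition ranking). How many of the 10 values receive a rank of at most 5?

Sorted (ascending): 1.7, 1.8, 2.5, 3, 3.7, 3.7, 3.8, 4.3, 4.6, 4.8
The 2 values of 3.7 occupy positions 5–6 → each gets rank 5.
Ranks ≤ 5: {1, 2, 3, 4, 5, 5} → 6 values.

6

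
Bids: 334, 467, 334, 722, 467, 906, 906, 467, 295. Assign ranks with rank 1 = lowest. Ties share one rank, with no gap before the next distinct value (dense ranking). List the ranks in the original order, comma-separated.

2, 3, 2, 4, 3, 5, 5, 3, 1

Sorted (ascending): 295, 334, 334, 467, 467, 467, 722, 906, 906
The 2 values of 334 share dense rank 2.
The 3 values of 467 share dense rank 3.
The 2 values of 906 share dense rank 5.
Remaining distinct values take the next consecutive integers.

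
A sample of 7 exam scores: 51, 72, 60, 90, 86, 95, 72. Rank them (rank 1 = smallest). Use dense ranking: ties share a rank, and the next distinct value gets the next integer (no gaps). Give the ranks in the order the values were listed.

1, 3, 2, 5, 4, 6, 3

Sorted (ascending): 51, 60, 72, 72, 86, 90, 95
The 2 values of 72 share dense rank 3.
Remaining distinct values take the next consecutive integers.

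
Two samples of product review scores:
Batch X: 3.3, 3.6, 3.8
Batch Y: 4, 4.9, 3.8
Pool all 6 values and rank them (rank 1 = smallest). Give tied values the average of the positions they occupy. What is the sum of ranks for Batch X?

6.5

Sorted (ascending): 3.3, 3.6, 3.8, 3.8, 4, 4.9
The 2 values of 3.8 occupy positions 3–4 → average rank (3+4)/2 = 3.5.
Batch X values → pooled ranks: 3.3→1, 3.6→2, 3.8→3.5
Rank sum = 1 + 2 + 3.5 = 6.5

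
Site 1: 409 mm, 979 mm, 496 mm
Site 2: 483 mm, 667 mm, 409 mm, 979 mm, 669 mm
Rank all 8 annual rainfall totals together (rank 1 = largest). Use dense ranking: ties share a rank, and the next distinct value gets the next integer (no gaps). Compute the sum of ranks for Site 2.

17

Sorted (descending): 979, 979, 669, 667, 496, 483, 409, 409
The 2 values of 979 share dense rank 1.
The 2 values of 409 share dense rank 6.
Remaining distinct values take the next consecutive integers.
Site 2 values → pooled ranks: 483→5, 667→3, 409→6, 979→1, 669→2
Rank sum = 5 + 3 + 6 + 1 + 2 = 17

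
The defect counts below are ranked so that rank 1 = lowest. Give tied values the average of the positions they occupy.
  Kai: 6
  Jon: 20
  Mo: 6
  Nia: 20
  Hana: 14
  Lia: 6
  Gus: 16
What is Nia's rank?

Sorted (ascending): 6, 6, 6, 14, 16, 20, 20
The 3 values of 6 occupy positions 1–3 → average rank 2.
The 2 values of 20 occupy positions 6–7 → average rank (6+7)/2 = 6.5.
Nia has value 20 → rank 6.5.

6.5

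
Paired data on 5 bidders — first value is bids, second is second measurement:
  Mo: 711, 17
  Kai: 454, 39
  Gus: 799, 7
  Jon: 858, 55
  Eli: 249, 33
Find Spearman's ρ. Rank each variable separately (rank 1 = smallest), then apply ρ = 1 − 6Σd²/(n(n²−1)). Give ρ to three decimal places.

0.100

Ranks of variable 1: 3, 2, 4, 5, 1
Ranks of variable 2: 2, 4, 1, 5, 3
d = r₁ − r₂: 1, -2, 3, 0, -2
d²: 1, 4, 9, 0, 4; Σd² = 18
ρ = 1 − 6·18/(5·24) = 1 − 108/120 = 0.100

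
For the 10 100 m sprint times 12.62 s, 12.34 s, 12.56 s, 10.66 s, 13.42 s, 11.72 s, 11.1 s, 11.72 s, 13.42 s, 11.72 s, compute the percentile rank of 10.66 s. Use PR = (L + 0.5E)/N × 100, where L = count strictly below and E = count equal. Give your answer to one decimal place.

N = 10.
Strictly below 10.66: 0. Equal to 10.66: 1.
PR = (0 + 0.5·1)/10 × 100 = 5.0

5.0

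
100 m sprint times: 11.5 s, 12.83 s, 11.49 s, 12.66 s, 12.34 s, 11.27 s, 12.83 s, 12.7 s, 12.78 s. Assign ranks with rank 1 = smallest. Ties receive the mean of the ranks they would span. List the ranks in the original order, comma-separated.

Sorted (ascending): 11.27, 11.49, 11.5, 12.34, 12.66, 12.7, 12.78, 12.83, 12.83
The 2 values of 12.83 occupy positions 8–9 → average rank (8+9)/2 = 8.5.

3, 8.5, 2, 5, 4, 1, 8.5, 6, 7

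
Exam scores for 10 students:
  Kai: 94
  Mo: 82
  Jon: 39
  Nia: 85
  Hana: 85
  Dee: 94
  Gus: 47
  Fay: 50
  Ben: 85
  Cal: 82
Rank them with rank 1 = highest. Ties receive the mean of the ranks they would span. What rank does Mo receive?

6.5

Sorted (descending): 94, 94, 85, 85, 85, 82, 82, 50, 47, 39
The 2 values of 94 occupy positions 1–2 → average rank (1+2)/2 = 1.5.
The 3 values of 85 occupy positions 3–5 → average rank 4.
The 2 values of 82 occupy positions 6–7 → average rank (6+7)/2 = 6.5.
Mo has value 82 → rank 6.5.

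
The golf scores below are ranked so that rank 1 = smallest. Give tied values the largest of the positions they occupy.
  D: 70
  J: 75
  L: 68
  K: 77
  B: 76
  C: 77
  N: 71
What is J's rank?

4

Sorted (ascending): 68, 70, 71, 75, 76, 77, 77
The 2 values of 77 occupy positions 6–7 → each gets rank 7.
J has value 75 → rank 4.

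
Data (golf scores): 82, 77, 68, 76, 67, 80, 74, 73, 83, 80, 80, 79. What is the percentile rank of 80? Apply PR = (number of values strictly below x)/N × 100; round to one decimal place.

N = 12.
Strictly below 80: 7. Equal to 80: 3.
PR = 7/12 × 100 = 58.3

58.3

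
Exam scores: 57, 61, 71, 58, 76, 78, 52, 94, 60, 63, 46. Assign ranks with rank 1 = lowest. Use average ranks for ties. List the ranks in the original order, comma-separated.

Sorted (ascending): 46, 52, 57, 58, 60, 61, 63, 71, 76, 78, 94
No ties — each value takes its position as its rank.

3, 6, 8, 4, 9, 10, 2, 11, 5, 7, 1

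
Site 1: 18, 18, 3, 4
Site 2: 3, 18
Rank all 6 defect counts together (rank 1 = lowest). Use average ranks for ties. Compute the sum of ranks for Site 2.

6.5

Sorted (ascending): 3, 3, 4, 18, 18, 18
The 2 values of 3 occupy positions 1–2 → average rank (1+2)/2 = 1.5.
The 3 values of 18 occupy positions 4–6 → average rank 5.
Site 2 values → pooled ranks: 3→1.5, 18→5
Rank sum = 1.5 + 5 = 6.5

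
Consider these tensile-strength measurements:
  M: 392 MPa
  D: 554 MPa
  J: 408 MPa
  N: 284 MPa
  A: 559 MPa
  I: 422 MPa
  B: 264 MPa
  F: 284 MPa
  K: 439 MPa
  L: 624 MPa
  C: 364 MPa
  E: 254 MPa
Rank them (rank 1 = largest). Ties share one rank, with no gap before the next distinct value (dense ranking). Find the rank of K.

4

Sorted (descending): 624, 559, 554, 439, 422, 408, 392, 364, 284, 284, 264, 254
The 2 values of 284 share dense rank 9.
Remaining distinct values take the next consecutive integers.
K has value 439 MPa → rank 4.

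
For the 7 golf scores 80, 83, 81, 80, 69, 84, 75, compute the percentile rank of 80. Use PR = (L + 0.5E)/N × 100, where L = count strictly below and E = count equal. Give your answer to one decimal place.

N = 7.
Strictly below 80: 2. Equal to 80: 2.
PR = (2 + 0.5·2)/7 × 100 = 42.9

42.9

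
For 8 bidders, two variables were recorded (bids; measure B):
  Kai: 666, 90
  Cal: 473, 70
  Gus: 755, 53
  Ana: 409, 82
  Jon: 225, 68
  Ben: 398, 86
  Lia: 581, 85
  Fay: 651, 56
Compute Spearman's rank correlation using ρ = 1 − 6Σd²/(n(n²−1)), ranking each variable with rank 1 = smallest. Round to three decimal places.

-0.190

Ranks of variable 1: 7, 4, 8, 3, 1, 2, 5, 6
Ranks of variable 2: 8, 4, 1, 5, 3, 7, 6, 2
d = r₁ − r₂: -1, 0, 7, -2, -2, -5, -1, 4
d²: 1, 0, 49, 4, 4, 25, 1, 16; Σd² = 100
ρ = 1 − 6·100/(8·63) = 1 − 600/504 = -0.190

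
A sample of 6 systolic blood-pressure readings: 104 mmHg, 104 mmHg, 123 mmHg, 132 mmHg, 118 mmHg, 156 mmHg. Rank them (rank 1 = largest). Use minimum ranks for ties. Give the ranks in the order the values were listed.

Sorted (descending): 156, 132, 123, 118, 104, 104
The 2 values of 104 occupy positions 5–6 → each gets rank 5.

5, 5, 3, 2, 4, 1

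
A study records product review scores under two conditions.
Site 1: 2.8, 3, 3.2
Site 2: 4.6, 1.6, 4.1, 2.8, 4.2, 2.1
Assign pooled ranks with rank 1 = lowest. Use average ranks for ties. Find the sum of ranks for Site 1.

14.5

Sorted (ascending): 1.6, 2.1, 2.8, 2.8, 3, 3.2, 4.1, 4.2, 4.6
The 2 values of 2.8 occupy positions 3–4 → average rank (3+4)/2 = 3.5.
Site 1 values → pooled ranks: 2.8→3.5, 3→5, 3.2→6
Rank sum = 3.5 + 5 + 6 = 14.5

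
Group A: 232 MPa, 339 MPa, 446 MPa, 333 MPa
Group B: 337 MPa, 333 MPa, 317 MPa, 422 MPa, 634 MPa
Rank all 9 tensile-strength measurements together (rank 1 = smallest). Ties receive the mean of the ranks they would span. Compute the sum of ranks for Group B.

Sorted (ascending): 232, 317, 333, 333, 337, 339, 422, 446, 634
The 2 values of 333 occupy positions 3–4 → average rank (3+4)/2 = 3.5.
Group B values → pooled ranks: 337→5, 333→3.5, 317→2, 422→7, 634→9
Rank sum = 5 + 3.5 + 2 + 7 + 9 = 26.5

26.5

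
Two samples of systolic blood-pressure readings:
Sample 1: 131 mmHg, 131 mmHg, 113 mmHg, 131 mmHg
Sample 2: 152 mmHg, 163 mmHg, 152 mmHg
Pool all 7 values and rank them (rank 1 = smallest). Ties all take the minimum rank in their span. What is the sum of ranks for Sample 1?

7

Sorted (ascending): 113, 131, 131, 131, 152, 152, 163
The 3 values of 131 occupy positions 2–4 → each gets rank 2.
The 2 values of 152 occupy positions 5–6 → each gets rank 5.
Sample 1 values → pooled ranks: 131→2, 131→2, 113→1, 131→2
Rank sum = 2 + 2 + 1 + 2 = 7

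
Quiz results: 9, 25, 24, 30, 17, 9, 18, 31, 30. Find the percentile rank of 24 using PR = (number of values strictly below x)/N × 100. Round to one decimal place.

N = 9.
Strictly below 24: 4. Equal to 24: 1.
PR = 4/9 × 100 = 44.4

44.4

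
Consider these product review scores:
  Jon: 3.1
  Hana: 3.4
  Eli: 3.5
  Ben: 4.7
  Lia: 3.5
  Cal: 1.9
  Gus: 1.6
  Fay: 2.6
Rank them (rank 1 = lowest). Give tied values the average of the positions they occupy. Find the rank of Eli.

Sorted (ascending): 1.6, 1.9, 2.6, 3.1, 3.4, 3.5, 3.5, 4.7
The 2 values of 3.5 occupy positions 6–7 → average rank (6+7)/2 = 6.5.
Eli has value 3.5 → rank 6.5.

6.5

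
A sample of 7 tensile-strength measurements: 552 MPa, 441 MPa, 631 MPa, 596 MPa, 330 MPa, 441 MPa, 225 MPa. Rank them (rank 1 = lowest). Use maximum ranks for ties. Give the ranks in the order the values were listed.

5, 4, 7, 6, 2, 4, 1

Sorted (ascending): 225, 330, 441, 441, 552, 596, 631
The 2 values of 441 occupy positions 3–4 → each gets rank 4.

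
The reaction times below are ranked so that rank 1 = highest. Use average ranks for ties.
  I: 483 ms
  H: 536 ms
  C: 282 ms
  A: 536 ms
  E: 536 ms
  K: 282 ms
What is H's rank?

2

Sorted (descending): 536, 536, 536, 483, 282, 282
The 3 values of 536 occupy positions 1–3 → average rank 2.
The 2 values of 282 occupy positions 5–6 → average rank (5+6)/2 = 5.5.
H has value 536 ms → rank 2.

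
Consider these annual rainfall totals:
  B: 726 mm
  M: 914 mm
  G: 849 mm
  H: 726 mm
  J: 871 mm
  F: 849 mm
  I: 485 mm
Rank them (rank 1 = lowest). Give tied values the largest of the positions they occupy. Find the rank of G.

Sorted (ascending): 485, 726, 726, 849, 849, 871, 914
The 2 values of 726 occupy positions 2–3 → each gets rank 3.
The 2 values of 849 occupy positions 4–5 → each gets rank 5.
G has value 849 mm → rank 5.

5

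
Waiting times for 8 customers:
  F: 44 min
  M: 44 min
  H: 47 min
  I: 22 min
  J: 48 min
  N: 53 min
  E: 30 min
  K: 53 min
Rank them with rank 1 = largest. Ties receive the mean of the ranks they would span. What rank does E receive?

Sorted (descending): 53, 53, 48, 47, 44, 44, 30, 22
The 2 values of 53 occupy positions 1–2 → average rank (1+2)/2 = 1.5.
The 2 values of 44 occupy positions 5–6 → average rank (5+6)/2 = 5.5.
E has value 30 min → rank 7.

7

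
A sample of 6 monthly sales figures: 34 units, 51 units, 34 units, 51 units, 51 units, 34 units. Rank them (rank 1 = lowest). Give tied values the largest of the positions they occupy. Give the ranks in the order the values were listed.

3, 6, 3, 6, 6, 3

Sorted (ascending): 34, 34, 34, 51, 51, 51
The 3 values of 34 occupy positions 1–3 → each gets rank 3.
The 3 values of 51 occupy positions 4–6 → each gets rank 6.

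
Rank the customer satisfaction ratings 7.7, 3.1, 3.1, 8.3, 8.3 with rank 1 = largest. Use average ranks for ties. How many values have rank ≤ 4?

Sorted (descending): 8.3, 8.3, 7.7, 3.1, 3.1
The 2 values of 8.3 occupy positions 1–2 → average rank (1+2)/2 = 1.5.
The 2 values of 3.1 occupy positions 4–5 → average rank (4+5)/2 = 4.5.
Ranks ≤ 4: {1.5, 1.5, 3} → 3 values.

3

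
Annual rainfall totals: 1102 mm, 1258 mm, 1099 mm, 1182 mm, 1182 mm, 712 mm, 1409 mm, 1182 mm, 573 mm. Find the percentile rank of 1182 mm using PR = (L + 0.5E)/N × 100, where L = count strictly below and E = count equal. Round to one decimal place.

61.1

N = 9.
Strictly below 1182: 4. Equal to 1182: 3.
PR = (4 + 0.5·3)/9 × 100 = 61.1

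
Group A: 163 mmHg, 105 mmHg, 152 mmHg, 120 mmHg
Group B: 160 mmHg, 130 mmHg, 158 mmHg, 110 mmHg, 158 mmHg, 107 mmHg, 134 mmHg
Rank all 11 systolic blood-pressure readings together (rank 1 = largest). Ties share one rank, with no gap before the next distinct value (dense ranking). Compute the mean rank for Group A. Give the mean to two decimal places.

5.50

Sorted (descending): 163, 160, 158, 158, 152, 134, 130, 120, 110, 107, 105
The 2 values of 158 share dense rank 3.
Remaining distinct values take the next consecutive integers.
Group A values → pooled ranks: 163→1, 105→10, 152→4, 120→7
Mean rank = (1 + 10 + 4 + 7) / 4 = 5.50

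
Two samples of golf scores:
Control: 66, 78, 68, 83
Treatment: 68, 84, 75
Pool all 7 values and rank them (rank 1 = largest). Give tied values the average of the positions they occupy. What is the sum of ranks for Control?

Sorted (descending): 84, 83, 78, 75, 68, 68, 66
The 2 values of 68 occupy positions 5–6 → average rank (5+6)/2 = 5.5.
Control values → pooled ranks: 66→7, 78→3, 68→5.5, 83→2
Rank sum = 7 + 3 + 5.5 + 2 = 17.5

17.5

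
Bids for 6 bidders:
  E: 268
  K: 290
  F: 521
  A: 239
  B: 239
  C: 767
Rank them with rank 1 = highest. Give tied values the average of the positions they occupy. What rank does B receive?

Sorted (descending): 767, 521, 290, 268, 239, 239
The 2 values of 239 occupy positions 5–6 → average rank (5+6)/2 = 5.5.
B has value 239 → rank 5.5.

5.5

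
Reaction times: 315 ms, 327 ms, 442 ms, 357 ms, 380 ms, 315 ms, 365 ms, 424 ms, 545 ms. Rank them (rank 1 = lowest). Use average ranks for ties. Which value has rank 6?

Sorted (ascending): 315, 315, 327, 357, 365, 380, 424, 442, 545
The 2 values of 315 occupy positions 1–2 → average rank (1+2)/2 = 1.5.
Rank 6 → value 380.

380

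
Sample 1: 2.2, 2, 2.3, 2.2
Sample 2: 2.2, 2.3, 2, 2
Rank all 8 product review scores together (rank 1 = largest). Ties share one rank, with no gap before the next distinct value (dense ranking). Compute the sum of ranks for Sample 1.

8

Sorted (descending): 2.3, 2.3, 2.2, 2.2, 2.2, 2, 2, 2
The 2 values of 2.3 share dense rank 1.
The 3 values of 2.2 share dense rank 2.
The 3 values of 2 share dense rank 3.
Sample 1 values → pooled ranks: 2.2→2, 2→3, 2.3→1, 2.2→2
Rank sum = 2 + 3 + 1 + 2 = 8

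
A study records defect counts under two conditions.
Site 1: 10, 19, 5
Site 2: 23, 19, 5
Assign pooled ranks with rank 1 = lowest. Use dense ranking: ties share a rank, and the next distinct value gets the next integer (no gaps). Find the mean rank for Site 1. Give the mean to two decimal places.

Sorted (ascending): 5, 5, 10, 19, 19, 23
The 2 values of 5 share dense rank 1.
The 2 values of 19 share dense rank 3.
Remaining distinct values take the next consecutive integers.
Site 1 values → pooled ranks: 10→2, 19→3, 5→1
Mean rank = (2 + 3 + 1) / 3 = 2.00

2.00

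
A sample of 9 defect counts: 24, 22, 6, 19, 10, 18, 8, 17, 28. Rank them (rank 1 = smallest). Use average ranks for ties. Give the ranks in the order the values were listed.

Sorted (ascending): 6, 8, 10, 17, 18, 19, 22, 24, 28
No ties — each value takes its position as its rank.

8, 7, 1, 6, 3, 5, 2, 4, 9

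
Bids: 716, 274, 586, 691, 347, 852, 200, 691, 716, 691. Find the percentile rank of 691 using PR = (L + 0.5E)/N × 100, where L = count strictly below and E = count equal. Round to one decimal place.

55.0

N = 10.
Strictly below 691: 4. Equal to 691: 3.
PR = (4 + 0.5·3)/10 × 100 = 55.0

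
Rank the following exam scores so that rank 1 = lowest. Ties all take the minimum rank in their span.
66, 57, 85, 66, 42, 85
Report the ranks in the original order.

Sorted (ascending): 42, 57, 66, 66, 85, 85
The 2 values of 66 occupy positions 3–4 → each gets rank 3.
The 2 values of 85 occupy positions 5–6 → each gets rank 5.

3, 2, 5, 3, 1, 5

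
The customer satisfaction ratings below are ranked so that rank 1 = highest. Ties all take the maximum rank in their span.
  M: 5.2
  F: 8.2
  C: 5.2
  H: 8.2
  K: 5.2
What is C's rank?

Sorted (descending): 8.2, 8.2, 5.2, 5.2, 5.2
The 2 values of 8.2 occupy positions 1–2 → each gets rank 2.
The 3 values of 5.2 occupy positions 3–5 → each gets rank 5.
C has value 5.2 → rank 5.

5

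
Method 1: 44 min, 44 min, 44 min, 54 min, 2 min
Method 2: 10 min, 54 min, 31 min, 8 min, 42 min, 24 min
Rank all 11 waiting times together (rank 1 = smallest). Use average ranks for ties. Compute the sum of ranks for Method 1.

35.5

Sorted (ascending): 2, 8, 10, 24, 31, 42, 44, 44, 44, 54, 54
The 3 values of 44 occupy positions 7–9 → average rank 8.
The 2 values of 54 occupy positions 10–11 → average rank (10+11)/2 = 10.5.
Method 1 values → pooled ranks: 44→8, 44→8, 44→8, 54→10.5, 2→1
Rank sum = 8 + 8 + 8 + 10.5 + 1 = 35.5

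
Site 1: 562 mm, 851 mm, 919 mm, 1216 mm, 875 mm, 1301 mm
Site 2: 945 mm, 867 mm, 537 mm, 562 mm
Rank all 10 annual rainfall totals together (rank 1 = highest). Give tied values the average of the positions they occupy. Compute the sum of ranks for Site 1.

27.5

Sorted (descending): 1301, 1216, 945, 919, 875, 867, 851, 562, 562, 537
The 2 values of 562 occupy positions 8–9 → average rank (8+9)/2 = 8.5.
Site 1 values → pooled ranks: 562→8.5, 851→7, 919→4, 1216→2, 875→5, 1301→1
Rank sum = 8.5 + 7 + 4 + 2 + 5 + 1 = 27.5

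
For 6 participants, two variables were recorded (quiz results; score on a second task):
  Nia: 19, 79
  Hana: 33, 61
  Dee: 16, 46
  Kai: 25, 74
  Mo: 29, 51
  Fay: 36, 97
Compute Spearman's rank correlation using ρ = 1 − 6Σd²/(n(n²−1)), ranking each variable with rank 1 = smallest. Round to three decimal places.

0.486

Ranks of variable 1: 2, 5, 1, 3, 4, 6
Ranks of variable 2: 5, 3, 1, 4, 2, 6
d = r₁ − r₂: -3, 2, 0, -1, 2, 0
d²: 9, 4, 0, 1, 4, 0; Σd² = 18
ρ = 1 − 6·18/(6·35) = 1 − 108/210 = 0.486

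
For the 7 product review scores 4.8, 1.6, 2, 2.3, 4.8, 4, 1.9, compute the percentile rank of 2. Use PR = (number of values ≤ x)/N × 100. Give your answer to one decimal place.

N = 7.
Strictly below 2: 2. Equal to 2: 1.
PR = 3/7 × 100 = 42.9

42.9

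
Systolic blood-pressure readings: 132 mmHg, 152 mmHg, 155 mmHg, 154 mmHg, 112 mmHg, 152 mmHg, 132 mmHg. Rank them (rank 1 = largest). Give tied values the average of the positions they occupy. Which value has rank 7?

Sorted (descending): 155, 154, 152, 152, 132, 132, 112
The 2 values of 152 occupy positions 3–4 → average rank (3+4)/2 = 3.5.
The 2 values of 132 occupy positions 5–6 → average rank (5+6)/2 = 5.5.
Rank 7 → value 112.

112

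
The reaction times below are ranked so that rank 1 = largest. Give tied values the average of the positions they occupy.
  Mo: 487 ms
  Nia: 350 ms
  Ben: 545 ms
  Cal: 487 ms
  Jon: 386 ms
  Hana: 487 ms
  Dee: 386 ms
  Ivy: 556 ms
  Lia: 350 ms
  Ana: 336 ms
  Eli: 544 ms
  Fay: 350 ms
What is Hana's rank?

Sorted (descending): 556, 545, 544, 487, 487, 487, 386, 386, 350, 350, 350, 336
The 3 values of 487 occupy positions 4–6 → average rank 5.
The 2 values of 386 occupy positions 7–8 → average rank (7+8)/2 = 7.5.
The 3 values of 350 occupy positions 9–11 → average rank 10.
Hana has value 487 ms → rank 5.

5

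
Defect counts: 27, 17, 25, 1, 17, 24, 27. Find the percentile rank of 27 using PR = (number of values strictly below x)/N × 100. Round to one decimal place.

N = 7.
Strictly below 27: 5. Equal to 27: 2.
PR = 5/7 × 100 = 71.4

71.4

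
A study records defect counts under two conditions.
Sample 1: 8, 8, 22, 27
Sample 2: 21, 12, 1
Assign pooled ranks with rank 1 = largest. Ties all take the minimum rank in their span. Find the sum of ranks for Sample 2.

14

Sorted (descending): 27, 22, 21, 12, 8, 8, 1
The 2 values of 8 occupy positions 5–6 → each gets rank 5.
Sample 2 values → pooled ranks: 21→3, 12→4, 1→7
Rank sum = 3 + 4 + 7 = 14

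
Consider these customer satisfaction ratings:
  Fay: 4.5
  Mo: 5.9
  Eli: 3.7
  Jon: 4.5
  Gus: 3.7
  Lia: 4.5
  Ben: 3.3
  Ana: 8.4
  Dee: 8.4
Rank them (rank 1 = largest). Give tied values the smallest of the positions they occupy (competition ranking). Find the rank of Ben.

Sorted (descending): 8.4, 8.4, 5.9, 4.5, 4.5, 4.5, 3.7, 3.7, 3.3
The 2 values of 8.4 occupy positions 1–2 → each gets rank 1.
The 3 values of 4.5 occupy positions 4–6 → each gets rank 4.
The 2 values of 3.7 occupy positions 7–8 → each gets rank 7.
Ben has value 3.3 → rank 9.

9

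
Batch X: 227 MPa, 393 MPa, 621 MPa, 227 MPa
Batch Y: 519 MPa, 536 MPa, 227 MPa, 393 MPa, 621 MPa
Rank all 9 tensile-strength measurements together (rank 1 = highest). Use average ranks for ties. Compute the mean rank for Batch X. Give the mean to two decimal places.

Sorted (descending): 621, 621, 536, 519, 393, 393, 227, 227, 227
The 2 values of 621 occupy positions 1–2 → average rank (1+2)/2 = 1.5.
The 2 values of 393 occupy positions 5–6 → average rank (5+6)/2 = 5.5.
The 3 values of 227 occupy positions 7–9 → average rank 8.
Batch X values → pooled ranks: 227→8, 393→5.5, 621→1.5, 227→8
Mean rank = (8 + 5.5 + 1.5 + 8) / 4 = 5.75

5.75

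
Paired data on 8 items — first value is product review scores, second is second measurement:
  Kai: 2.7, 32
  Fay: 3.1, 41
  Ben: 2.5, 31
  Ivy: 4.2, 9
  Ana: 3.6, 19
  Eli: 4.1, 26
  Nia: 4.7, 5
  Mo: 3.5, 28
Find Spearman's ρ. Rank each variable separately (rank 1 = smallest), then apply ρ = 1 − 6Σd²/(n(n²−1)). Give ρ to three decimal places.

-0.881

Ranks of variable 1: 2, 3, 1, 7, 5, 6, 8, 4
Ranks of variable 2: 7, 8, 6, 2, 3, 4, 1, 5
d = r₁ − r₂: -5, -5, -5, 5, 2, 2, 7, -1
d²: 25, 25, 25, 25, 4, 4, 49, 1; Σd² = 158
ρ = 1 − 6·158/(8·63) = 1 − 948/504 = -0.881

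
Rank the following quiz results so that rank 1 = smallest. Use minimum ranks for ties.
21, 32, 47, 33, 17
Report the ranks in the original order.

Sorted (ascending): 17, 21, 32, 33, 47
No ties — each value takes its position as its rank.

2, 3, 5, 4, 1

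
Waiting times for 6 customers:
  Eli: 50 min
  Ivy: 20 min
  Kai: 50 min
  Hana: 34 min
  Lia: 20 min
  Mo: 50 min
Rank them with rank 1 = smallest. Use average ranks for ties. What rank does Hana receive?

3

Sorted (ascending): 20, 20, 34, 50, 50, 50
The 2 values of 20 occupy positions 1–2 → average rank (1+2)/2 = 1.5.
The 3 values of 50 occupy positions 4–6 → average rank 5.
Hana has value 34 min → rank 3.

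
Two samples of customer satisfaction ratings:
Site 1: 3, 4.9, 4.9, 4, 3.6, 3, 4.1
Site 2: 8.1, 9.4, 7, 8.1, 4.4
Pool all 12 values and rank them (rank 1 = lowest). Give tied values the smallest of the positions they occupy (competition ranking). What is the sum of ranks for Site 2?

Sorted (ascending): 3, 3, 3.6, 4, 4.1, 4.4, 4.9, 4.9, 7, 8.1, 8.1, 9.4
The 2 values of 3 occupy positions 1–2 → each gets rank 1.
The 2 values of 4.9 occupy positions 7–8 → each gets rank 7.
The 2 values of 8.1 occupy positions 10–11 → each gets rank 10.
Site 2 values → pooled ranks: 8.1→10, 9.4→12, 7→9, 8.1→10, 4.4→6
Rank sum = 10 + 12 + 9 + 10 + 6 = 47

47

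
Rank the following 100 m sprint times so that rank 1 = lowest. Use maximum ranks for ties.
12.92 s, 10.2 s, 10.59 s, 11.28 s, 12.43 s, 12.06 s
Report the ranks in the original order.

Sorted (ascending): 10.2, 10.59, 11.28, 12.06, 12.43, 12.92
No ties — each value takes its position as its rank.

6, 1, 2, 3, 5, 4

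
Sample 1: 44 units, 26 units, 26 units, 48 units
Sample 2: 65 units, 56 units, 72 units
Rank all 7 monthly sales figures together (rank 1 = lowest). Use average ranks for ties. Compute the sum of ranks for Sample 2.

Sorted (ascending): 26, 26, 44, 48, 56, 65, 72
The 2 values of 26 occupy positions 1–2 → average rank (1+2)/2 = 1.5.
Sample 2 values → pooled ranks: 65→6, 56→5, 72→7
Rank sum = 6 + 5 + 7 = 18

18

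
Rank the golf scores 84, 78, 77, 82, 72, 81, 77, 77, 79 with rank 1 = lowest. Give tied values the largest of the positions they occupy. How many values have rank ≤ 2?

Sorted (ascending): 72, 77, 77, 77, 78, 79, 81, 82, 84
The 3 values of 77 occupy positions 2–4 → each gets rank 4.
Ranks ≤ 2: {1} → 1 value.

1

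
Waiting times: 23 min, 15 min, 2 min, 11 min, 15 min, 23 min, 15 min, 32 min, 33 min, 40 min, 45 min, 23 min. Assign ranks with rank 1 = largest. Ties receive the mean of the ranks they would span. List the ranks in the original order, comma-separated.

Sorted (descending): 45, 40, 33, 32, 23, 23, 23, 15, 15, 15, 11, 2
The 3 values of 23 occupy positions 5–7 → average rank 6.
The 3 values of 15 occupy positions 8–10 → average rank 9.

6, 9, 12, 11, 9, 6, 9, 4, 3, 2, 1, 6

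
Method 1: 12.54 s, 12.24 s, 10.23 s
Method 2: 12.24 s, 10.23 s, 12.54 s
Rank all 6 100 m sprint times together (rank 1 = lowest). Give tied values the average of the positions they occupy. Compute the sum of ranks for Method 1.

Sorted (ascending): 10.23, 10.23, 12.24, 12.24, 12.54, 12.54
The 2 values of 10.23 occupy positions 1–2 → average rank (1+2)/2 = 1.5.
The 2 values of 12.24 occupy positions 3–4 → average rank (3+4)/2 = 3.5.
The 2 values of 12.54 occupy positions 5–6 → average rank (5+6)/2 = 5.5.
Method 1 values → pooled ranks: 12.54→5.5, 12.24→3.5, 10.23→1.5
Rank sum = 5.5 + 3.5 + 1.5 = 10.5

10.5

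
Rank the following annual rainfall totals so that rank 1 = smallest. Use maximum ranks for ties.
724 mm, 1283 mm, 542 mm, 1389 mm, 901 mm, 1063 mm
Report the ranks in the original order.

Sorted (ascending): 542, 724, 901, 1063, 1283, 1389
No ties — each value takes its position as its rank.

2, 5, 1, 6, 3, 4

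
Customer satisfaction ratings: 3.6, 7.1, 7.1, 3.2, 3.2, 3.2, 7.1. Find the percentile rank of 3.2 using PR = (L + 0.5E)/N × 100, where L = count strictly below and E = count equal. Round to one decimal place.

21.4

N = 7.
Strictly below 3.2: 0. Equal to 3.2: 3.
PR = (0 + 0.5·3)/7 × 100 = 21.4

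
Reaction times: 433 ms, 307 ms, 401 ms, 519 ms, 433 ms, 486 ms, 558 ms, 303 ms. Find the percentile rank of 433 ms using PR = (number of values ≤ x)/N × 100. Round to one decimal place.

N = 8.
Strictly below 433: 3. Equal to 433: 2.
PR = 5/8 × 100 = 62.5

62.5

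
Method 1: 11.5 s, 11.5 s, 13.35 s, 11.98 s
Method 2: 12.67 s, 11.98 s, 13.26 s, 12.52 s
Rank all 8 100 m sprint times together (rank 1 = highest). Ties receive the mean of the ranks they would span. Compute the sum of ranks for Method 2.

Sorted (descending): 13.35, 13.26, 12.67, 12.52, 11.98, 11.98, 11.5, 11.5
The 2 values of 11.98 occupy positions 5–6 → average rank (5+6)/2 = 5.5.
The 2 values of 11.5 occupy positions 7–8 → average rank (7+8)/2 = 7.5.
Method 2 values → pooled ranks: 12.67→3, 11.98→5.5, 13.26→2, 12.52→4
Rank sum = 3 + 5.5 + 2 + 4 = 14.5

14.5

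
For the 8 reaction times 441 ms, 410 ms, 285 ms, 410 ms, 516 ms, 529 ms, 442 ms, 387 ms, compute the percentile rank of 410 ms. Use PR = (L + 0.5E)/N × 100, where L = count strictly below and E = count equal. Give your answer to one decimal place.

N = 8.
Strictly below 410: 2. Equal to 410: 2.
PR = (2 + 0.5·2)/8 × 100 = 37.5

37.5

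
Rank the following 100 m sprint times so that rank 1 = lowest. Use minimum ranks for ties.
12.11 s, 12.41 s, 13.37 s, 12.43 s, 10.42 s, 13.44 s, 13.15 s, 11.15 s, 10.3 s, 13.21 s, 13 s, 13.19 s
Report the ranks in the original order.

4, 5, 11, 6, 2, 12, 8, 3, 1, 10, 7, 9

Sorted (ascending): 10.3, 10.42, 11.15, 12.11, 12.41, 12.43, 13, 13.15, 13.19, 13.21, 13.37, 13.44
No ties — each value takes its position as its rank.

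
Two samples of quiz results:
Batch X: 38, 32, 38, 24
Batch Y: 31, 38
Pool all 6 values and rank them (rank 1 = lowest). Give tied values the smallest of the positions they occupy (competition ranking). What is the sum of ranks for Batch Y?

6

Sorted (ascending): 24, 31, 32, 38, 38, 38
The 3 values of 38 occupy positions 4–6 → each gets rank 4.
Batch Y values → pooled ranks: 31→2, 38→4
Rank sum = 2 + 4 = 6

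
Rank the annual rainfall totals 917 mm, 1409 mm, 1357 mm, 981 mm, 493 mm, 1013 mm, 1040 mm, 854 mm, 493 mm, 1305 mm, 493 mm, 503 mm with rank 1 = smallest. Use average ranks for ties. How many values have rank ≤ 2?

3

Sorted (ascending): 493, 493, 493, 503, 854, 917, 981, 1013, 1040, 1305, 1357, 1409
The 3 values of 493 occupy positions 1–3 → average rank 2.
Ranks ≤ 2: {2, 2, 2} → 3 values.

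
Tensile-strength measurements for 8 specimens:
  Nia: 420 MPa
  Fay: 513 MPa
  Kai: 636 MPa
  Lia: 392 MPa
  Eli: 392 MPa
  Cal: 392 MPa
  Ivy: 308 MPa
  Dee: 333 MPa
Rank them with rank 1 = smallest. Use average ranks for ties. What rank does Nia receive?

Sorted (ascending): 308, 333, 392, 392, 392, 420, 513, 636
The 3 values of 392 occupy positions 3–5 → average rank 4.
Nia has value 420 MPa → rank 6.

6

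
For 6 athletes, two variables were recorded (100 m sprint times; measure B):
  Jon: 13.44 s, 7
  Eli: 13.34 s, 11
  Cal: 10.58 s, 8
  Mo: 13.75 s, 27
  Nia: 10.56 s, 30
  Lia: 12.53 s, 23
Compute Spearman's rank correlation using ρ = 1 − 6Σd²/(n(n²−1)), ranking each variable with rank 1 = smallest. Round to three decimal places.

Ranks of variable 1: 5, 4, 2, 6, 1, 3
Ranks of variable 2: 1, 3, 2, 5, 6, 4
d = r₁ − r₂: 4, 1, 0, 1, -5, -1
d²: 16, 1, 0, 1, 25, 1; Σd² = 44
ρ = 1 − 6·44/(6·35) = 1 − 264/210 = -0.257

-0.257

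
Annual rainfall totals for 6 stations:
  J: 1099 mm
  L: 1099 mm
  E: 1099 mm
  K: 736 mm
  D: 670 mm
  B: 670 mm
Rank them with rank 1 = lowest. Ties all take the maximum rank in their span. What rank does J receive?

Sorted (ascending): 670, 670, 736, 1099, 1099, 1099
The 2 values of 670 occupy positions 1–2 → each gets rank 2.
The 3 values of 1099 occupy positions 4–6 → each gets rank 6.
J has value 1099 mm → rank 6.

6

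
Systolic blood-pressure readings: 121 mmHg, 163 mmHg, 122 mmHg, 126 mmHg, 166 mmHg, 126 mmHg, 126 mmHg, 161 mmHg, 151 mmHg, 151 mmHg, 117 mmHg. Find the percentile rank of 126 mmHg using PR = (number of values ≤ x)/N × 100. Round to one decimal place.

54.5

N = 11.
Strictly below 126: 3. Equal to 126: 3.
PR = 6/11 × 100 = 54.5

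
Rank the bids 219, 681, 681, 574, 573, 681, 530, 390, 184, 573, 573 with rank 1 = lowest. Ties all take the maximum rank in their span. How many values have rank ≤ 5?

Sorted (ascending): 184, 219, 390, 530, 573, 573, 573, 574, 681, 681, 681
The 3 values of 573 occupy positions 5–7 → each gets rank 7.
The 3 values of 681 occupy positions 9–11 → each gets rank 11.
Ranks ≤ 5: {1, 2, 3, 4} → 4 values.

4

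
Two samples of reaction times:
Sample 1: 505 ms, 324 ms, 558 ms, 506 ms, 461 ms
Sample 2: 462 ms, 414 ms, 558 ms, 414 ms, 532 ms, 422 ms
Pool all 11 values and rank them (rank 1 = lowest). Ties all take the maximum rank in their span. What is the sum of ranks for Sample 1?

Sorted (ascending): 324, 414, 414, 422, 461, 462, 505, 506, 532, 558, 558
The 2 values of 414 occupy positions 2–3 → each gets rank 3.
The 2 values of 558 occupy positions 10–11 → each gets rank 11.
Sample 1 values → pooled ranks: 505→7, 324→1, 558→11, 506→8, 461→5
Rank sum = 7 + 1 + 11 + 8 + 5 = 32

32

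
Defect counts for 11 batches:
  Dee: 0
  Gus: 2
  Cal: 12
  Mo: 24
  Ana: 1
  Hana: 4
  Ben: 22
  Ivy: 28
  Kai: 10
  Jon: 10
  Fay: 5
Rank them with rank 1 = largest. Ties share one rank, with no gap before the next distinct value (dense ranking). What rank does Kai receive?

Sorted (descending): 28, 24, 22, 12, 10, 10, 5, 4, 2, 1, 0
The 2 values of 10 share dense rank 5.
Remaining distinct values take the next consecutive integers.
Kai has value 10 → rank 5.

5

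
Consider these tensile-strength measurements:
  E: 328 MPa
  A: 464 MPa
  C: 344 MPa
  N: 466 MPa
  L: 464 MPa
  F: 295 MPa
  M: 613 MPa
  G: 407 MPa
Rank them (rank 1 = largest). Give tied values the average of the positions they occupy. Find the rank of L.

3.5

Sorted (descending): 613, 466, 464, 464, 407, 344, 328, 295
The 2 values of 464 occupy positions 3–4 → average rank (3+4)/2 = 3.5.
L has value 464 MPa → rank 3.5.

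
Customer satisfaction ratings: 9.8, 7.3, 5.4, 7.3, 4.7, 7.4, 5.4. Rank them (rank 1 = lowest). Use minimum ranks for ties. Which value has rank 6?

7.4

Sorted (ascending): 4.7, 5.4, 5.4, 7.3, 7.3, 7.4, 9.8
The 2 values of 5.4 occupy positions 2–3 → each gets rank 2.
The 2 values of 7.3 occupy positions 4–5 → each gets rank 4.
Rank 6 → value 7.4.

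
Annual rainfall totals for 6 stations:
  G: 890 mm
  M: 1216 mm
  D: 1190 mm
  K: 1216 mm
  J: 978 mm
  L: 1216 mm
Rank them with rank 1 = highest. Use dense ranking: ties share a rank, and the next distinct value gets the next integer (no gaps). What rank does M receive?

1

Sorted (descending): 1216, 1216, 1216, 1190, 978, 890
The 3 values of 1216 share dense rank 1.
Remaining distinct values take the next consecutive integers.
M has value 1216 mm → rank 1.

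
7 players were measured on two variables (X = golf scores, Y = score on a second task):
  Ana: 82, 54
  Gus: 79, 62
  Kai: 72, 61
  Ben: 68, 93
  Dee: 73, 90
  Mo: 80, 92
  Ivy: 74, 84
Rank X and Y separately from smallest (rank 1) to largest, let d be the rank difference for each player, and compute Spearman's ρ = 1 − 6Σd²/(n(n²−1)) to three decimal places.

Ranks of variable 1: 7, 5, 2, 1, 3, 6, 4
Ranks of variable 2: 1, 3, 2, 7, 5, 6, 4
d = r₁ − r₂: 6, 2, 0, -6, -2, 0, 0
d²: 36, 4, 0, 36, 4, 0, 0; Σd² = 80
ρ = 1 − 6·80/(7·48) = 1 − 480/336 = -0.429

-0.429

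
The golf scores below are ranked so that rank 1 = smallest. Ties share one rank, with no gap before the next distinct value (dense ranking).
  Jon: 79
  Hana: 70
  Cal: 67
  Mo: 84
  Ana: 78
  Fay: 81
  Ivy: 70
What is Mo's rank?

Sorted (ascending): 67, 70, 70, 78, 79, 81, 84
The 2 values of 70 share dense rank 2.
Remaining distinct values take the next consecutive integers.
Mo has value 84 → rank 6.

6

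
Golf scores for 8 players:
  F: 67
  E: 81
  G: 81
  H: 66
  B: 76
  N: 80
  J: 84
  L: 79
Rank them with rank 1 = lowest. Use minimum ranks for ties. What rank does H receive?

1

Sorted (ascending): 66, 67, 76, 79, 80, 81, 81, 84
The 2 values of 81 occupy positions 6–7 → each gets rank 6.
H has value 66 → rank 1.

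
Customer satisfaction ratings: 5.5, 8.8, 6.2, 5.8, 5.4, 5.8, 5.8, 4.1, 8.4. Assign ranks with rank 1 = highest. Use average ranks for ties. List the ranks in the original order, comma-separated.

Sorted (descending): 8.8, 8.4, 6.2, 5.8, 5.8, 5.8, 5.5, 5.4, 4.1
The 3 values of 5.8 occupy positions 4–6 → average rank 5.

7, 1, 3, 5, 8, 5, 5, 9, 2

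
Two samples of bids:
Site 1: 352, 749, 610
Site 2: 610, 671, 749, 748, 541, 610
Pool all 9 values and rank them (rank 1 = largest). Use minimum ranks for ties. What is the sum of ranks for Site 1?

15

Sorted (descending): 749, 749, 748, 671, 610, 610, 610, 541, 352
The 2 values of 749 occupy positions 1–2 → each gets rank 1.
The 3 values of 610 occupy positions 5–7 → each gets rank 5.
Site 1 values → pooled ranks: 352→9, 749→1, 610→5
Rank sum = 9 + 1 + 5 = 15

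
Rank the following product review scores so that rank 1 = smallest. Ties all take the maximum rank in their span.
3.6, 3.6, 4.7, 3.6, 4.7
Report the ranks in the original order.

3, 3, 5, 3, 5

Sorted (ascending): 3.6, 3.6, 3.6, 4.7, 4.7
The 3 values of 3.6 occupy positions 1–3 → each gets rank 3.
The 2 values of 4.7 occupy positions 4–5 → each gets rank 5.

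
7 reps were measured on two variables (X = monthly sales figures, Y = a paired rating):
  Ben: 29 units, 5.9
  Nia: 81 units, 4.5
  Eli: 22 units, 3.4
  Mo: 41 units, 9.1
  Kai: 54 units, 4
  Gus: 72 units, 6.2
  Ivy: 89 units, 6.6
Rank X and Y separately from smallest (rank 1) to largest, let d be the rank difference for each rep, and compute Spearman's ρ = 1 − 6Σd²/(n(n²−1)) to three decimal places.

Ranks of variable 1: 2, 6, 1, 3, 4, 5, 7
Ranks of variable 2: 4, 3, 1, 7, 2, 5, 6
d = r₁ − r₂: -2, 3, 0, -4, 2, 0, 1
d²: 4, 9, 0, 16, 4, 0, 1; Σd² = 34
ρ = 1 − 6·34/(7·48) = 1 − 204/336 = 0.393

0.393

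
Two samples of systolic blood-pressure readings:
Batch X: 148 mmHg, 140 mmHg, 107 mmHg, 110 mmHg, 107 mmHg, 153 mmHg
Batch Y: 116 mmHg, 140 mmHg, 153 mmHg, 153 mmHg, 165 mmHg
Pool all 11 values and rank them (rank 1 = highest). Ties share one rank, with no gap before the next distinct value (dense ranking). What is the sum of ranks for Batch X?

29

Sorted (descending): 165, 153, 153, 153, 148, 140, 140, 116, 110, 107, 107
The 3 values of 153 share dense rank 2.
The 2 values of 140 share dense rank 4.
The 2 values of 107 share dense rank 7.
Remaining distinct values take the next consecutive integers.
Batch X values → pooled ranks: 148→3, 140→4, 107→7, 110→6, 107→7, 153→2
Rank sum = 3 + 4 + 7 + 6 + 7 + 2 = 29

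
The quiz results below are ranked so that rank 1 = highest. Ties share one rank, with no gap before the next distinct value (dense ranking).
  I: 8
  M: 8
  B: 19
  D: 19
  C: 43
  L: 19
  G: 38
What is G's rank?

Sorted (descending): 43, 38, 19, 19, 19, 8, 8
The 3 values of 19 share dense rank 3.
The 2 values of 8 share dense rank 4.
Remaining distinct values take the next consecutive integers.
G has value 38 → rank 2.

2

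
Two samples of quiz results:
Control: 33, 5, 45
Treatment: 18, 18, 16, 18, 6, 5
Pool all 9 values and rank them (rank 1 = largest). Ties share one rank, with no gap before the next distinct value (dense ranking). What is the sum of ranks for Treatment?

24

Sorted (descending): 45, 33, 18, 18, 18, 16, 6, 5, 5
The 3 values of 18 share dense rank 3.
The 2 values of 5 share dense rank 6.
Remaining distinct values take the next consecutive integers.
Treatment values → pooled ranks: 18→3, 18→3, 16→4, 18→3, 6→5, 5→6
Rank sum = 3 + 3 + 4 + 3 + 5 + 6 = 24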